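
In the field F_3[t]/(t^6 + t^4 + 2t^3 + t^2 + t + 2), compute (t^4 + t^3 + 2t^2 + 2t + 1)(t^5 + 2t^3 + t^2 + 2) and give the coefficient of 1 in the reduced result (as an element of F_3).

1

Multiply in F_3[t]: (t^4 + t^3 + 2t^2 + 2t + 1)·(t^5 + 2t^3 + t^2 + 2) = t^9 + t^8 + t^7 + 2t^6 + 2t^4 + 2t^2 + t + 2.
Reduce using t^6 ≡ 2t^4 + t^3 + 2t^2 + 2t + 1 (mod t^6 + t^4 + 2t^3 + t^2 + t + 2).
Reduced: t^4 + 2t^3 + t^2 + 2t + 1.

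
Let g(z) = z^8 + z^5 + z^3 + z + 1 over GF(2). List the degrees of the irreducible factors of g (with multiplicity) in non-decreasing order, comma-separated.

Roots in GF(2): g(0) = 1; g(1) = 1.
Complete factorization: g(z) = (z^8 + z^5 + z^3 + z + 1).
Factor degrees with multiplicity: 8 = 8.

8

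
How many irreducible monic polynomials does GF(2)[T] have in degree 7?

By the necklace-counting formula, N_2(7) = (1/7) Σ_{d|7} μ(7/d)·2^d.
Divisors of 7: 1, 7; μ(7/d) for each: -1, 1.
Σ = − 2^1 + 2^7 = 126.
N = 126/7 = 18.

18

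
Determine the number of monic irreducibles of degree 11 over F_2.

186

By the necklace-counting formula, N_2(11) = (1/11) Σ_{d|11} μ(11/d)·2^d.
Divisors of 11: 1, 11; μ(11/d) for each: -1, 1.
Σ = − 2^1 + 2^11 = 2046.
N = 2046/11 = 186.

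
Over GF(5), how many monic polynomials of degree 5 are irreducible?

624

By the necklace-counting formula, N_5(5) = (1/5) Σ_{d|5} μ(5/d)·5^d.
Divisors of 5: 1, 5; μ(5/d) for each: -1, 1.
Σ = − 5^1 + 5^5 = 3120.
N = 3120/5 = 624.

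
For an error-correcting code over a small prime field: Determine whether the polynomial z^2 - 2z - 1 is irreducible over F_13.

Yes

Write h(z) = z^2 - 2z - 1.
Check each element of F_13 for a root: h(0)=12, h(1)=11, h(2)=12, h(3)=2, h(4)=7, h(5)=1, h(6)=10, h(7)=8, h(8)=8, h(9)=10, h(10)=1, h(11)=7, h(12)=2.
No roots. A degree-2 polynomial over a field with no linear factor is irreducible.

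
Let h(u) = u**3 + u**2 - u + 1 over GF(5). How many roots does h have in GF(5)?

Evaluate at each of the 5 elements of GF(5):
h(0) = 1; h(1) = 2; h(2) = 1; h(3) = 4; h(4) = 2.
No element is a root.

0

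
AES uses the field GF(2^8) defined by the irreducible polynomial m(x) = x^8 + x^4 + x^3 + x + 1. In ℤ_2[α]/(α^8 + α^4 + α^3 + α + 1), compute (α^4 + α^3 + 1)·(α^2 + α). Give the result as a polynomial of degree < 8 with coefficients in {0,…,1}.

α^6 + α^4 + α^2 + α

Multiply in ℤ_2[α]: (α^4 + α^3 + 1)·(α^2 + α) = α^6 + α^4 + α^2 + α.
Reduced: α^6 + α^4 + α^2 + α.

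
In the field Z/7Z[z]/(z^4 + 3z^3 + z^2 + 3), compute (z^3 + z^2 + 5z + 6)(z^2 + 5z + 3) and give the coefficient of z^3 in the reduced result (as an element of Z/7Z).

Multiply in Z/7Z[z]: (z^3 + z^2 + 5z + 6)·(z^2 + 5z + 3) = z^5 + 6z^4 + 6z^3 + 6z^2 + 3z + 4.
Reduce using z^4 ≡ 4z^3 + 6z^2 + 4 (mod z^4 + 3z^3 + z^2 + 3).
Reduced: 3z^3 + 3z^2 + 2.

3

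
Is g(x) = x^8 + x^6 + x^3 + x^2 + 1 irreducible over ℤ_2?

Yes

Check for roots in ℤ_2: g(0) = 1; g(1) = 1.
No roots, so no linear factors.
Monic irreducibles of degree 2 over GF(2): x^2 + x + 1.
None of them divide g (all give nonzero remainder).
Monic irreducibles of degree 3 over GF(2): x^3 + x + 1, x^3 + x^2 + 1.
None of them divide g (all give nonzero remainder).
Monic irreducibles of degree 4 over GF(2): x^4 + x + 1, x^4 + x^3 + 1, x^4 + x^3 + x^2 + x + 1.
None of them divide g (all give nonzero remainder).
No irreducible factor of degree ≤ 4 exists, so g is irreducible over GF(2).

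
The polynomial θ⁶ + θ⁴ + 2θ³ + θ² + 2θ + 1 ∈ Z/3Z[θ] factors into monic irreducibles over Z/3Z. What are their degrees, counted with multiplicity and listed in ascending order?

Write g(θ) = θ⁶ + θ⁴ + 2θ³ + θ² + 2θ + 1.
Roots in Z/3Z: g(0) = 1; g(1) = 2; g(2) = 0 → root.
Linear factors from roots: (θ + 1).
Complete factorization: g(θ) = (θ + 1)·(θ² + 1)·(θ³ + 2θ² + θ + 1).
Factor degrees with multiplicity: 1 + 2 + 3 = 6.

1, 2, 3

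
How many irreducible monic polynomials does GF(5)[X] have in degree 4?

By the necklace-counting formula, N_5(4) = (1/4) Σ_{d|4} μ(4/d)·5^d.
Divisors of 4: 1, 2, 4; μ(4/d) for each: 0, -1, 1.
Σ = − 5^2 + 5^4 = 600.
N = 600/4 = 150.

150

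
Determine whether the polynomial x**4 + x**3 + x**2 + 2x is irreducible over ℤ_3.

No

Write P(x) = x**4 + x**3 + x**2 + 2x.
Check for roots in ℤ_3: P(0) = 0 → root; P(1) = 2; P(2) = 2.
P(0) = 0, so (x) divides P(x); P is reducible.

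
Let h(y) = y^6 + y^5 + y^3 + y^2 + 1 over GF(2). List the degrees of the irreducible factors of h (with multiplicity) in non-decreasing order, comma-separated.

6

Roots in GF(2): h(0) = 1; h(1) = 1.
Complete factorization: h(y) = (y^6 + y^5 + y^3 + y^2 + 1).
Factor degrees with multiplicity: 6 = 6.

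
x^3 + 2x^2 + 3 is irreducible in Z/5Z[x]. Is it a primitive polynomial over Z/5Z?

Write f(x) = x^3 + 2x^2 + 3.
|GF(5^3)^×| = 5^3 − 1 = 124. Prime factorization: 124 = 2^2·31.
f is primitive ⇔ x has order 124 in GF(5)[x]/(f), i.e. x^(124/q) ≠ 1 for each prime q | 124.
x^(62) mod f = 4.
x^(4) mod f = 4x^2 + 2x + 1.
None equal 1, so x has full order 124; f is primitive.

Yes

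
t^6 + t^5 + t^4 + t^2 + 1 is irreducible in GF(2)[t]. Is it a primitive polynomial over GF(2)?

No

Write f(t) = t^6 + t^5 + t^4 + t^2 + 1.
|GF(2^6)^×| = 2^6 − 1 = 63. Prime factorization: 63 = 3^2·7.
f is primitive ⇔ t has order 63 in GF(2)[t]/(f), i.e. t^(63/q) ≠ 1 for each prime q | 63.
t^(21) mod f = 1
t^(9) mod f = t^3 + 1.
Since t^(21) = 1, the order of t divides 21 < 63; not primitive.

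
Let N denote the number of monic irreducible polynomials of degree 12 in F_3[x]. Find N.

The number of monic irreducibles of degree 12 over GF(3) is (1/12)·Σ_{d∣12} μ(12/d) 3^d.
Divisors of 12: 1, 2, 3, 4, 6, 12; μ(12/d) for each: 0, 1, 0, -1, -1, 1.
Σ = 3^2 − 3^4 − 3^6 + 3^12 = 530640.
N = 530640/12 = 44220.

44220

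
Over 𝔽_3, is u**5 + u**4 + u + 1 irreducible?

No

Write P(u) = u**5 + u**4 + u + 1.
Check for roots in 𝔽_3: P(0) = 1; P(1) = 1; P(2) = 0 → root.
P(2) = 0, so (u − 2) divides P(u); P is reducible.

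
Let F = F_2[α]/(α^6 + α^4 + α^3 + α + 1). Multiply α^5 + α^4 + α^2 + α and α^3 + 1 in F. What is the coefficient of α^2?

1

Multiply in F_2[α]: (α^5 + α^4 + α^2 + α)·(α^3 + 1) = α^8 + α^7 + α^2 + α.
Reduce using α^6 ≡ α^4 + α^3 + α + 1 (mod α^6 + α^4 + α^3 + α + 1).
Reduced: α^2 + α + 1.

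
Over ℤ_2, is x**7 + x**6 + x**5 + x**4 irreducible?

Write g(x) = x**7 + x**6 + x**5 + x**4.
Check for roots in ℤ_2: g(0) = 0 → root; g(1) = 0 → root.
g(0) = 0, so (x) divides g(x); g is reducible.

No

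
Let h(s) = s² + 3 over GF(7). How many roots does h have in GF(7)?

Evaluate at each of the 7 elements of GF(7):
h(0) = 3; h(1) = 4; h(2) = 0 → root; h(3) = 5; h(4) = 5; h(5) = 0 → root; h(6) = 4.
Roots: {2, 5}.

2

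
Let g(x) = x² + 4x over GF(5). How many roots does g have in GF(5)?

2

Evaluate at each of the 5 elements of GF(5):
g(0) = 0 → root; g(1) = 0 → root; g(2) = 2; g(3) = 1; g(4) = 2.
Roots: {0, 1}.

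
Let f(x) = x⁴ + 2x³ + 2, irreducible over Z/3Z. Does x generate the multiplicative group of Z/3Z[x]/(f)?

|GF(3^4)^×| = 3^4 − 1 = 80. Prime factorization: 80 = 2^4·5.
f is primitive ⇔ x has order 80 in GF(3)[x]/(f), i.e. x^(80/q) ≠ 1 for each prime q | 80.
x^(40) mod f = 2.
x^(16) mod f = 2x² + x + 2.
None equal 1, so x has full order 80; f is primitive.

Yes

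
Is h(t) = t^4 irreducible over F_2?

No

Check for roots in F_2: h(0) = 0 → root; h(1) = 1.
h(0) = 0, so (t) divides h(t); h is reducible.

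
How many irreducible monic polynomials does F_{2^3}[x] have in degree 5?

6552

Gauss's count: N_{8}(5) = (1/5) Σ_{d|5} μ(5/d)·8^d.
Divisors of 5: 1, 5; μ(5/d) for each: -1, 1.
Σ = − 8^1 + 8^5 = 32760.
N = 32760/5 = 6552.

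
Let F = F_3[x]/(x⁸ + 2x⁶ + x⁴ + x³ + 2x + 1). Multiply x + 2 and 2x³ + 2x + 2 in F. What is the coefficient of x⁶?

Multiply in F_3[x]: (x + 2)·(2x³ + 2x + 2) = 2x⁴ + x³ + 2x² + 1.
Reduced: 2x⁴ + x³ + 2x² + 1.

0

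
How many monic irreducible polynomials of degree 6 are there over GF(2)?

The number of monic irreducibles of degree 6 over GF(2) is (1/6)·Σ_{d∣6} μ(6/d) 2^d.
Divisors of 6: 1, 2, 3, 6; μ(6/d) for each: 1, -1, -1, 1.
Σ = 2^1 − 2^2 − 2^3 + 2^6 = 54.
N = 54/6 = 9.

9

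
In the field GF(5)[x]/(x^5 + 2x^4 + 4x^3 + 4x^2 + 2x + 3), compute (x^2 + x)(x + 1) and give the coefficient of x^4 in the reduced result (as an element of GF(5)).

0

Multiply in GF(5)[x]: (x^2 + x)·(x + 1) = x^3 + 2x^2 + x.
Reduced: x^3 + 2x^2 + x.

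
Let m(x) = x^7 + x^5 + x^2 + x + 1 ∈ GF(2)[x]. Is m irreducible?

Yes

Check for roots in GF(2): m(0) = 1; m(1) = 1.
No roots, so no linear factors.
Monic irreducibles of degree 2 over GF(2): x^2 + x + 1.
None of them divide m (all give nonzero remainder).
Monic irreducibles of degree 3 over GF(2): x^3 + x + 1, x^3 + x^2 + 1.
None of them divide m (all give nonzero remainder).
No irreducible factor of degree ≤ 3 exists, so m is irreducible over GF(2).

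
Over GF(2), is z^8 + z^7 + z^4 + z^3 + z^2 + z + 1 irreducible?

Yes

Write h(z) = z^8 + z^7 + z^4 + z^3 + z^2 + z + 1.
Check for roots in GF(2): h(0) = 1; h(1) = 1.
No roots, so no linear factors.
Monic irreducibles of degree 2 over GF(2): z^2 + z + 1.
None of them divide h (all give nonzero remainder).
Monic irreducibles of degree 3 over GF(2): z^3 + z + 1, z^3 + z^2 + 1.
None of them divide h (all give nonzero remainder).
Monic irreducibles of degree 4 over GF(2): z^4 + z + 1, z^4 + z^3 + 1, z^4 + z^3 + z^2 + z + 1.
None of them divide h (all give nonzero remainder).
No irreducible factor of degree ≤ 4 exists, so h is irreducible over GF(2).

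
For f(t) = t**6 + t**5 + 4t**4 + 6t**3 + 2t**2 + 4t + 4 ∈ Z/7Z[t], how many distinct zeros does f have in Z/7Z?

Evaluate at each of the 7 elements of Z/7Z:
f(0) = 4; f(1) = 1; f(2) = 4; f(3) = 1; f(4) = 0 → root; f(5) = 3; f(6) = 0 → root.
Roots: {4, 6}.

2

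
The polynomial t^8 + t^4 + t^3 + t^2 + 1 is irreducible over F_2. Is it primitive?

Write f(t) = t^8 + t^4 + t^3 + t^2 + 1.
|GF(2^8)^×| = 2^8 − 1 = 255. Prime factorization: 255 = 3·5·17.
f is primitive ⇔ t has order 255 in GF(2)[t]/(f), i.e. t^(255/q) ≠ 1 for each prime q | 255.
t^(85) mod f = t^7 + t^6 + t^4 + t^2 + t.
t^(51) mod f = t^3 + t.
t^(15) mod f = t^5 + t^2 + t.
None equal 1, so t has full order 255; f is primitive.

Yes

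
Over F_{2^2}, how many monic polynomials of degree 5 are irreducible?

By the necklace-counting formula, N_4(5) = (1/5) Σ_{d|5} μ(5/d)·4^d.
Divisors of 5: 1, 5; μ(5/d) for each: -1, 1.
Σ = − 4^1 + 4^5 = 1020.
N = 1020/5 = 204.

204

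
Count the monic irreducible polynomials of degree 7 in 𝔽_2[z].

The number of monic irreducibles of degree 7 over GF(2) is (1/7)·Σ_{d∣7} μ(7/d) 2^d.
Divisors of 7: 1, 7; μ(7/d) for each: -1, 1.
Σ = − 2^1 + 2^7 = 126.
N = 126/7 = 18.

18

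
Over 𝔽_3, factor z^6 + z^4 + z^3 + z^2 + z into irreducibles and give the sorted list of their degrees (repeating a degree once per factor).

Write g(z) = z^6 + z^4 + z^3 + z^2 + z.
Roots in 𝔽_3: g(0) = 0 → root; g(1) = 2; g(2) = 1.
Linear factors from roots: (z).
Complete factorization: g(z) = (z)·(z^2 - z - 1)·(z^3 + z^2 - 1).
Factor degrees with multiplicity: 1 + 2 + 3 = 6.

1, 2, 3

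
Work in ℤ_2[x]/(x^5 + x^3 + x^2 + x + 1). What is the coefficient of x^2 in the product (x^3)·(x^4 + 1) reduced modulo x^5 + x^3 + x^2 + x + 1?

0

Multiply in ℤ_2[x]: (x^3)·(x^4 + 1) = x^7 + x^3.
Reduce using x^5 ≡ x^3 + x^2 + x + 1 (mod x^5 + x^3 + x^2 + x + 1).
Reduced: x^4 + x^3 + x + 1.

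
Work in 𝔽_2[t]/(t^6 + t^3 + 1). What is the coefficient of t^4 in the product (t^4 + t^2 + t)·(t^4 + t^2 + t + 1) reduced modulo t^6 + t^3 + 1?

Multiply in 𝔽_2[t]: (t^4 + t^2 + t)·(t^4 + t^2 + t + 1) = t^8 + t.
Reduce using t^6 ≡ t^3 + 1 (mod t^6 + t^3 + 1).
Reduced: t^5 + t^2 + t.

0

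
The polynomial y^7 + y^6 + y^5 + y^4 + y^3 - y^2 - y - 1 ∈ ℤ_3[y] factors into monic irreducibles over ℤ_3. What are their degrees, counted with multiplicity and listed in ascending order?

Write f(y) = y^7 + y^6 + y^5 + y^4 + y^3 - y^2 - y - 1.
Roots in ℤ_3: f(0) = 2; f(1) = 2; f(2) = 1.
Complete factorization: f(y) = (y^7 + y^6 + y^5 + y^4 + y^3 - y^2 - y - 1).
Factor degrees with multiplicity: 7 = 7.

7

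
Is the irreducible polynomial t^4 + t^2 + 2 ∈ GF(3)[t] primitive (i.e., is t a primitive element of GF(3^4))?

Write f(t) = t^4 + t^2 + 2.
|GF(3^4)^×| = 3^4 − 1 = 80. Prime factorization: 80 = 2^4·5.
f is primitive ⇔ t has order 80 in GF(3)[t]/(f), i.e. t^(80/q) ≠ 1 for each prime q | 80.
t^(40) mod f = 2.
t^(16) mod f = 1
Since t^(16) = 1, the order of t divides 16 < 80; not primitive.

No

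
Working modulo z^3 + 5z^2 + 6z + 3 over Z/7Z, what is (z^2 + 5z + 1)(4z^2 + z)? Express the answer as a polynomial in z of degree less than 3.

z^2 + 4z + 4

Multiply in Z/7Z[z]: (z^2 + 5z + 1)·(4z^2 + z) = 4z^4 + 2z^2 + z.
Reduce using z^3 ≡ 2z^2 + z + 4 (mod z^3 + 5z^2 + 6z + 3).
Reduced: z^2 + 4z + 4.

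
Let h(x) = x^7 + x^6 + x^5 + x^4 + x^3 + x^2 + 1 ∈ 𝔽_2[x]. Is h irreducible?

Yes

Check for roots in 𝔽_2: h(0) = 1; h(1) = 1.
No roots, so no linear factors.
Monic irreducibles of degree 2 over GF(2): x^2 + x + 1.
None of them divide h (all give nonzero remainder).
Monic irreducibles of degree 3 over GF(2): x^3 + x + 1, x^3 + x^2 + 1.
None of them divide h (all give nonzero remainder).
No irreducible factor of degree ≤ 3 exists, so h is irreducible over GF(2).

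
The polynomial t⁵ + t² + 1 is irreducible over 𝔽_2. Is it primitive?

Yes

Write f(t) = t⁵ + t² + 1.
|GF(2^5)^×| = 2^5 − 1 = 31. Prime factorization: 31 = 31.
f is primitive ⇔ t has order 31 in GF(2)[t]/(f), i.e. t^(31/q) ≠ 1 for each prime q | 31.
t^(1) mod f = t.
None equal 1, so t has full order 31; f is primitive.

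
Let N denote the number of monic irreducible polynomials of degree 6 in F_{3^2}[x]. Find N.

88440

Gauss's count: N_{9}(6) = (1/6) Σ_{d|6} μ(6/d)·9^d.
Divisors of 6: 1, 2, 3, 6; μ(6/d) for each: 1, -1, -1, 1.
Σ = 9^1 − 9^2 − 9^3 + 9^6 = 530640.
N = 530640/6 = 88440.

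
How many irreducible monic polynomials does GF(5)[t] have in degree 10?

Gauss's count: N_{5}(10) = (1/10) Σ_{d|10} μ(10/d)·5^d.
Divisors of 10: 1, 2, 5, 10; μ(10/d) for each: 1, -1, -1, 1.
Σ = 5^1 − 5^2 − 5^5 + 5^10 = 9762480.
N = 9762480/10 = 976248.

976248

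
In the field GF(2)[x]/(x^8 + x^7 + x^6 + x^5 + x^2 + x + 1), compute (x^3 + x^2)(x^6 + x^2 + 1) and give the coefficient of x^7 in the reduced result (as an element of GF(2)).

1

Multiply in GF(2)[x]: (x^3 + x^2)·(x^6 + x^2 + 1) = x^9 + x^8 + x^5 + x^4 + x^3 + x^2.
Reduce using x^8 ≡ x^7 + x^6 + x^5 + x^2 + x + 1 (mod x^8 + x^7 + x^6 + x^5 + x^2 + x + 1).
Reduced: x^7 + x^6 + x^5 + x^4 + x.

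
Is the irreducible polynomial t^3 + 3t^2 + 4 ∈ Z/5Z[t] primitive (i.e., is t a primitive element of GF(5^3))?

No

Write f(t) = t^3 + 3t^2 + 4.
|GF(5^3)^×| = 5^3 − 1 = 124. Prime factorization: 124 = 2^2·31.
f is primitive ⇔ t has order 124 in GF(5)[t]/(f), i.e. t^(124/q) ≠ 1 for each prime q | 124.
t^(62) mod f = 1
t^(4) mod f = 4t^2 + t + 2.
Since t^(62) = 1, the order of t divides 62 < 124; not primitive.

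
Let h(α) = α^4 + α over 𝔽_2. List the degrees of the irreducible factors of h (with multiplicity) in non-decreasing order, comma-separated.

1, 1, 2

Roots in 𝔽_2: h(0) = 0 → root; h(1) = 0 → root.
Linear factors from roots: (α), (α + 1).
Complete factorization: h(α) = (α)·(α + 1)·(α^2 + α + 1).
Factor degrees with multiplicity: 1 + 1 + 2 = 4.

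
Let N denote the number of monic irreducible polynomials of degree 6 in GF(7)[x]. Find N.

19544

By the necklace-counting formula, N_7(6) = (1/6) Σ_{d|6} μ(6/d)·7^d.
Divisors of 6: 1, 2, 3, 6; μ(6/d) for each: 1, -1, -1, 1.
Σ = 7^1 − 7^2 − 7^3 + 7^6 = 117264.
N = 117264/6 = 19544.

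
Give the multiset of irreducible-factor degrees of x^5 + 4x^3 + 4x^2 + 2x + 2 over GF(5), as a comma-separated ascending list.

Write h(x) = x^5 + 4x^3 + 4x^2 + 2x + 2.
Roots in GF(5): h(0) = 2; h(1) = 3; h(2) = 1; h(3) = 0 → root; h(4) = 4.
Linear factors from roots: (x + 2).
Complete factorization: h(x) = (x + 2)·(x^2 + 4x + 1)^2.
Factor degrees with multiplicity: 1 + 2 + 2 = 5.

1, 2, 2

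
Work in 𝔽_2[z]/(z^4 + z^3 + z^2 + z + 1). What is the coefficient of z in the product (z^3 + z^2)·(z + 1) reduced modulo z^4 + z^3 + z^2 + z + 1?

Multiply in 𝔽_2[z]: (z^3 + z^2)·(z + 1) = z^4 + z^2.
Reduce using z^4 ≡ z^3 + z^2 + z + 1 (mod z^4 + z^3 + z^2 + z + 1).
Reduced: z^3 + z + 1.

1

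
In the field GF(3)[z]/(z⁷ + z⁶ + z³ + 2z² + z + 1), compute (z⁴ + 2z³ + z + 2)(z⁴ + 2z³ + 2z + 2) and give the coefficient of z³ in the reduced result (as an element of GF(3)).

Multiply in GF(3)[z]: (z⁴ + 2z³ + z + 2)·(z⁴ + 2z³ + 2z + 2) = z⁸ + z⁷ + z⁶ + z⁴ + 2z³ + 2z² + 1.
Reduce using z⁷ ≡ 2z⁶ + 2z³ + z² + 2z + 2 (mod z⁷ + z⁶ + z³ + 2z² + z + 1).
Reduced: z⁶ + z² + 2z + 1.

0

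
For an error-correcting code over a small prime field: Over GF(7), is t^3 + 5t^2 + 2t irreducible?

Write P(t) = t^3 + 5t^2 + 2t.
Check for roots in GF(7): P(0) = 0 → root; P(1) = 1; P(2) = 4; P(3) = 1; P(4) = 5; P(5) = 1; P(6) = 2.
P(0) = 0, so (t) divides P(t); P is reducible.

No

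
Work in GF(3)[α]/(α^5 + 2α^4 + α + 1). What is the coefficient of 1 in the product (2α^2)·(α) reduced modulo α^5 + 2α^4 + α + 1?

0

Multiply in GF(3)[α]: (2α^2)·(α) = 2α^3.
Reduced: 2α^3.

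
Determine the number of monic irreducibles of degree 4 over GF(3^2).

1620

Gauss's count: N_{9}(4) = (1/4) Σ_{d|4} μ(4/d)·9^d.
Divisors of 4: 1, 2, 4; μ(4/d) for each: 0, -1, 1.
Σ = − 9^2 + 9^4 = 6480.
N = 6480/4 = 1620.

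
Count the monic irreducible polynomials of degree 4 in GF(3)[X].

18

By the necklace-counting formula, N_3(4) = (1/4) Σ_{d|4} μ(4/d)·3^d.
Divisors of 4: 1, 2, 4; μ(4/d) for each: 0, -1, 1.
Σ = − 3^2 + 3^4 = 72.
N = 72/4 = 18.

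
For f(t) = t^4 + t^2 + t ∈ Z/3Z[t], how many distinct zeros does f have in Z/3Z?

Evaluate at each of the 3 elements of Z/3Z:
f(0) = 0 → root; f(1) = 0 → root; f(2) = 1.
Roots: {0, 1}.

2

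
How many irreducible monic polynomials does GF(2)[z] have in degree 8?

30

Gauss's count: N_{2}(8) = (1/8) Σ_{d|8} μ(8/d)·2^d.
Divisors of 8: 1, 2, 4, 8; μ(8/d) for each: 0, 0, -1, 1.
Σ = − 2^4 + 2^8 = 240.
N = 240/8 = 30.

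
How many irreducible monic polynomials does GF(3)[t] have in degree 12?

By the necklace-counting formula, N_3(12) = (1/12) Σ_{d|12} μ(12/d)·3^d.
Divisors of 12: 1, 2, 3, 4, 6, 12; μ(12/d) for each: 0, 1, 0, -1, -1, 1.
Σ = 3^2 − 3^4 − 3^6 + 3^12 = 530640.
N = 530640/12 = 44220.

44220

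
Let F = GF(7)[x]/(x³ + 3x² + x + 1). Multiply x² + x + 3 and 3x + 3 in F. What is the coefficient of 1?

Multiply in GF(7)[x]: (x² + x + 3)·(3x + 3) = 3x³ + 6x² + 5x + 2.
Reduce using x³ ≡ 4x² + 6x + 6 (mod x³ + 3x² + x + 1).
Reduced: 4x² + 2x + 6.

6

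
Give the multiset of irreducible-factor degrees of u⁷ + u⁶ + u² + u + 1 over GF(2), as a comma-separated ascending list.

3, 4

Write h(u) = u⁷ + u⁶ + u² + u + 1.
Roots in GF(2): h(0) = 1; h(1) = 1.
Complete factorization: h(u) = (u³ + u² + 1)·(u⁴ + u + 1).
Factor degrees with multiplicity: 3 + 4 = 7.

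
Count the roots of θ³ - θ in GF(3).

Write g(θ) = θ³ - θ.
Evaluate at each of the 3 elements of GF(3):
g(0) = 0 → root; g(1) = 0 → root; g(2) = 0 → root.
Roots: {0, 1, 2}.

3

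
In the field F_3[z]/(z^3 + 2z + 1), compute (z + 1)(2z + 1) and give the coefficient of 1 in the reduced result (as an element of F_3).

1

Multiply in F_3[z]: (z + 1)·(2z + 1) = 2z^2 + 1.
Reduced: 2z^2 + 1.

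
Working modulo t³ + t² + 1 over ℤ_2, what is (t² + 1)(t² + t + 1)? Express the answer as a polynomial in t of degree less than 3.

Multiply in ℤ_2[t]: (t² + 1)·(t² + t + 1) = t⁴ + t³ + t + 1.
Reduce using t³ ≡ t² + 1 (mod t³ + t² + 1).
Reduced: 1.

1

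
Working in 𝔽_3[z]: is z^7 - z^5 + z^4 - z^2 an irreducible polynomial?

No

Write g(z) = z^7 - z^5 + z^4 - z^2.
Check for roots in 𝔽_3: g(0) = 0 → root; g(1) = 0 → root; g(2) = 0 → root.
g(0) = 0, so (z) divides g(z); g is reducible.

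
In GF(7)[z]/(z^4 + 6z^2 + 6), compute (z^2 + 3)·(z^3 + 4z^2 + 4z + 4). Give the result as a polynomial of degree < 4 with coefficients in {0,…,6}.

Multiply in GF(7)[z]: (z^2 + 3)·(z^3 + 4z^2 + 4z + 4) = z^5 + 4z^4 + 2z^2 + 5z + 5.
Reduce using z^4 ≡ z^2 + 1 (mod z^4 + 6z^2 + 6).
Reduced: z^3 + 6z^2 + 6z + 2.

z^3 + 6z^2 + 6z + 2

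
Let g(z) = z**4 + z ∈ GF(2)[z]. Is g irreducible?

No

Check for roots in GF(2): g(0) = 0 → root; g(1) = 0 → root.
g(0) = 0, so (z) divides g(z); g is reducible.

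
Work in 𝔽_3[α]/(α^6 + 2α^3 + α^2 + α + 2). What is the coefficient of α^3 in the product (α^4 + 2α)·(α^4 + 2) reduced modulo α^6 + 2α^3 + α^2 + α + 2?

Multiply in 𝔽_3[α]: (α^4 + 2α)·(α^4 + 2) = α^8 + 2α^5 + 2α^4 + α.
Reduce using α^6 ≡ α^3 + 2α^2 + 2α + 1 (mod α^6 + 2α^3 + α^2 + α + 2).
Reduced: α^4 + 2α^3 + α^2 + α.

2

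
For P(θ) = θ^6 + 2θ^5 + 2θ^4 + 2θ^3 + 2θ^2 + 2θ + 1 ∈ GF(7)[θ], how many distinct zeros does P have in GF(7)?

Evaluate at each of the 7 elements of GF(7):
P(0) = 1; P(1) = 5; P(2) = 0 → root; P(3) = 0 → root; P(4) = 0 → root; P(5) = 0 → root; P(6) = 0 → root.
Roots: {2, 3, 4, 5, 6}.

5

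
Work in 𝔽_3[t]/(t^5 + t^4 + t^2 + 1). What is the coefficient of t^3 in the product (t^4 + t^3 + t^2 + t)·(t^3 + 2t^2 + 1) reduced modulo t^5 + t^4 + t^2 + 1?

Multiply in 𝔽_3[t]: (t^4 + t^3 + t^2 + t)·(t^3 + 2t^2 + 1) = t^7 + t^4 + t^2 + t.
Reduce using t^5 ≡ 2t^4 + 2t^2 + 2 (mod t^5 + t^4 + t^2 + 1).
Reduced: 2t^4 + t^3 + 2t^2 + 2t + 2.

1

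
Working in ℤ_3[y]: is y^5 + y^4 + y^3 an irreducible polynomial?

No

Write P(y) = y^5 + y^4 + y^3.
Check for roots in ℤ_3: P(0) = 0 → root; P(1) = 0 → root; P(2) = 2.
P(0) = 0, so (y) divides P(y); P is reducible.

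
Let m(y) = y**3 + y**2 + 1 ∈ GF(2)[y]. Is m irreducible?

Check for roots in GF(2): m(0) = 1; m(1) = 1.
No roots. A degree-3 polynomial over a field with no linear factor is irreducible.

Yes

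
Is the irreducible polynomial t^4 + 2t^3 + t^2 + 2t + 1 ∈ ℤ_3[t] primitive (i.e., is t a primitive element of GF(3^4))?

No

Write f(t) = t^4 + 2t^3 + t^2 + 2t + 1.
|GF(3^4)^×| = 3^4 − 1 = 80. Prime factorization: 80 = 2^4·5.
f is primitive ⇔ t has order 80 in GF(3)[t]/(f), i.e. t^(80/q) ≠ 1 for each prime q | 80.
t^(40) mod f = 1
t^(16) mod f = 2t.
Since t^(40) = 1, the order of t divides 40 < 80; not primitive.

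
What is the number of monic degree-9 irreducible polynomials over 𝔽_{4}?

29120

x^(4^9) − x is the product of all monic irreducibles of degree dividing 9; Möbius inversion gives N = (1/9) Σ μ(9/d)·4^d.
Divisors of 9: 1, 3, 9; μ(9/d) for each: 0, -1, 1.
Σ = − 4^3 + 4^9 = 262080.
N = 262080/9 = 29120.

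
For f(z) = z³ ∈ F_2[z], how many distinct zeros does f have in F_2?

1

Evaluate at each of the 2 elements of F_2:
f(0) = 0 → root; f(1) = 1.
Roots: {0}.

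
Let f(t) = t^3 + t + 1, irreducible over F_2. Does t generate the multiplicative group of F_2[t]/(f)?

|GF(2^3)^×| = 2^3 − 1 = 7. Prime factorization: 7 = 7.
f is primitive ⇔ t has order 7 in GF(2)[t]/(f), i.e. t^(7/q) ≠ 1 for each prime q | 7.
t^(1) mod f = t.
None equal 1, so t has full order 7; f is primitive.

Yes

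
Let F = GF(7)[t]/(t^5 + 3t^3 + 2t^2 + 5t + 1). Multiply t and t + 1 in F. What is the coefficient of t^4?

0

Multiply in GF(7)[t]: (t)·(t + 1) = t^2 + t.
Reduced: t^2 + t.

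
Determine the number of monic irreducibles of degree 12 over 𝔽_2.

Gauss's count: N_{2}(12) = (1/12) Σ_{d|12} μ(12/d)·2^d.
Divisors of 12: 1, 2, 3, 4, 6, 12; μ(12/d) for each: 0, 1, 0, -1, -1, 1.
Σ = 2^2 − 2^4 − 2^6 + 2^12 = 4020.
N = 4020/12 = 335.

335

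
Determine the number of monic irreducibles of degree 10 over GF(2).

99

x^(2^10) − x is the product of all monic irreducibles of degree dividing 10; Möbius inversion gives N = (1/10) Σ μ(10/d)·2^d.
Divisors of 10: 1, 2, 5, 10; μ(10/d) for each: 1, -1, -1, 1.
Σ = 2^1 − 2^2 − 2^5 + 2^10 = 990.
N = 990/10 = 99.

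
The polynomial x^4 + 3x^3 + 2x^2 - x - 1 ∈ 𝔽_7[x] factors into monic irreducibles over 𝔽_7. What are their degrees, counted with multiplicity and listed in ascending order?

Write h(x) = x^4 + 3x^3 + 2x^2 - x - 1.
Linear factors from roots: (x + 1).
Complete factorization: h(x) = (x + 1)^2·(x^2 + x - 1).
Factor degrees with multiplicity: 1 + 1 + 2 = 4.

1, 1, 2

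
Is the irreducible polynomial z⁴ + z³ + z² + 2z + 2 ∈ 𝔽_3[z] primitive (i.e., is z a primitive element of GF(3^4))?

Write f(z) = z⁴ + z³ + z² + 2z + 2.
|GF(3^4)^×| = 3^4 − 1 = 80. Prime factorization: 80 = 2^4·5.
f is primitive ⇔ z has order 80 in GF(3)[z]/(f), i.e. z^(80/q) ≠ 1 for each prime q | 80.
z^(40) mod f = 2.
z^(16) mod f = 2z³ + 1.
None equal 1, so z has full order 80; f is primitive.

Yes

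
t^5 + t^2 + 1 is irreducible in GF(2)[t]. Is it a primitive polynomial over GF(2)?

Write f(t) = t^5 + t^2 + 1.
|GF(2^5)^×| = 2^5 − 1 = 31. Prime factorization: 31 = 31.
f is primitive ⇔ t has order 31 in GF(2)[t]/(f), i.e. t^(31/q) ≠ 1 for each prime q | 31.
t^(1) mod f = t.
None equal 1, so t has full order 31; f is primitive.

Yes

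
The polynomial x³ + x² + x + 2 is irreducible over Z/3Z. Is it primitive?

Write f(x) = x³ + x² + x + 2.
|GF(3^3)^×| = 3^3 − 1 = 26. Prime factorization: 26 = 2·13.
f is primitive ⇔ x has order 26 in GF(3)[x]/(f), i.e. x^(26/q) ≠ 1 for each prime q | 26.
x^(13) mod f = 1
x^(2) mod f = x².
Since x^(13) = 1, the order of x divides 13 < 26; not primitive.

No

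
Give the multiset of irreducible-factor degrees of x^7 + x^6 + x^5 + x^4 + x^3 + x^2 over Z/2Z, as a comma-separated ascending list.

1, 1, 1, 2, 2

Write g(x) = x^7 + x^6 + x^5 + x^4 + x^3 + x^2.
Roots in Z/2Z: g(0) = 0 → root; g(1) = 0 → root.
Linear factors from roots: (x), (x + 1).
Complete factorization: g(x) = (x + 1)·(x)^2·(x^2 + x + 1)^2.
Factor degrees with multiplicity: 1 + 1 + 1 + 2 + 2 = 7.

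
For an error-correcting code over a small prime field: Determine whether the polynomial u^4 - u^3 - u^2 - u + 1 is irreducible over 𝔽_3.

No

Write P(u) = u^4 - u^3 - u^2 - u + 1.
Check for roots in 𝔽_3: P(0) = 1; P(1) = 2; P(2) = 0 → root.
P(2) = 0, so (u − 2) divides P(u); P is reducible.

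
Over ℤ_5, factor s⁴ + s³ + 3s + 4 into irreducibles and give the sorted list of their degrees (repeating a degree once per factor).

Write h(s) = s⁴ + s³ + 3s + 4.
Roots in ℤ_5: h(0) = 4; h(1) = 4; h(2) = 4; h(3) = 1; h(4) = 1.
Complete factorization: h(s) = (s² + 3s + 3)^2.
Factor degrees with multiplicity: 2 + 2 = 4.

2, 2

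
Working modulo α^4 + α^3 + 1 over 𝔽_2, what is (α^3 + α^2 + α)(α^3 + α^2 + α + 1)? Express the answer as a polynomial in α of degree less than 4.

Multiply in 𝔽_2[α]: (α^3 + α^2 + α)·(α^3 + α^2 + α + 1) = α^6 + α^4 + α^3 + α.
Reduce using α^4 ≡ α^3 + 1 (mod α^4 + α^3 + 1).
Reduced: α^3 + α^2.

α^3 + α^2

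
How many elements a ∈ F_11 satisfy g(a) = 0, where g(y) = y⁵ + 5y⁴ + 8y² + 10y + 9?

Evaluate at each of the 11 elements of F_11:
g(0) = 9; g(1) = 0 → root; g(2) = 8; g(3) = 0 → root; g(4) = 6; g(5) = 8; g(6) = 5; g(7) = 1; g(8) = 4; g(9) = 3; g(10) = 0 → root.
Roots: {1, 3, 10}.

3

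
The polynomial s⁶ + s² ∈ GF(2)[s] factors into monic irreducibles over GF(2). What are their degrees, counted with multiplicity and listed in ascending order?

1, 1, 1, 1, 1, 1

Write f(s) = s⁶ + s².
Roots in GF(2): f(0) = 0 → root; f(1) = 0 → root.
Linear factors from roots: (s), (s + 1).
Complete factorization: f(s) = (s)^2·(s + 1)^4.
Factor degrees with multiplicity: 1 + 1 + 1 + 1 + 1 + 1 = 6.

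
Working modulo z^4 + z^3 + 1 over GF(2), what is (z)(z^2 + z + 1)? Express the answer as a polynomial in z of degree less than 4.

z^3 + z^2 + z

Multiply in GF(2)[z]: (z)·(z^2 + z + 1) = z^3 + z^2 + z.
Reduced: z^3 + z^2 + z.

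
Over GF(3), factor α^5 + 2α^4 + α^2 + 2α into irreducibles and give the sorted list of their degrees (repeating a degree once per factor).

Write h(α) = α^5 + 2α^4 + α^2 + 2α.
Roots in GF(3): h(0) = 0 → root; h(1) = 0 → root; h(2) = 0 → root.
Linear factors from roots: (α), (α + 2), (α + 1).
Complete factorization: h(α) = (α)·(α + 2)·(α + 1)^3.
Factor degrees with multiplicity: 1 + 1 + 1 + 1 + 1 = 5.

1, 1, 1, 1, 1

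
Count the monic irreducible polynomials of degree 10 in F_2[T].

The number of monic irreducibles of degree 10 over GF(2) is (1/10)·Σ_{d∣10} μ(10/d) 2^d.
Divisors of 10: 1, 2, 5, 10; μ(10/d) for each: 1, -1, -1, 1.
Σ = 2^1 − 2^2 − 2^5 + 2^10 = 990.
N = 990/10 = 99.

99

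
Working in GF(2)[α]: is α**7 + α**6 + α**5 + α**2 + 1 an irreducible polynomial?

Write g(α) = α**7 + α**6 + α**5 + α**2 + 1.
Check for roots in GF(2): g(0) = 1; g(1) = 1.
No roots, so no linear factors.
Monic irreducibles of degree 2 over GF(2): α**2 + α + 1.
None of them divide g (all give nonzero remainder).
Monic irreducibles of degree 3 over GF(2): α**3 + α + 1, α**3 + α**2 + 1.
None of them divide g (all give nonzero remainder).
No irreducible factor of degree ≤ 3 exists, so g is irreducible over GF(2).

Yes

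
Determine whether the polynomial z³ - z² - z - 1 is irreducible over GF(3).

Write g(z) = z³ - z² - z - 1.
Check for roots in GF(3): g(0) = 2; g(1) = 1; g(2) = 1.
No roots. A degree-3 polynomial over a field with no linear factor is irreducible.

Yes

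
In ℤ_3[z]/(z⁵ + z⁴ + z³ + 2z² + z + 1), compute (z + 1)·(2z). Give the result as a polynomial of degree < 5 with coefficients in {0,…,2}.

2z^2 + 2z

Multiply in ℤ_3[z]: (z + 1)·(2z) = 2z² + 2z.
Reduced: 2z² + 2z.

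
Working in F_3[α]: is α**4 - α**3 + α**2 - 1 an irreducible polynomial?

No

Write m(α) = α**4 - α**3 + α**2 - 1.
Check for roots in F_3: m(0) = 2; m(1) = 0 → root; m(2) = 2.
m(1) = 0, so (α − 1) divides m(α); m is reducible.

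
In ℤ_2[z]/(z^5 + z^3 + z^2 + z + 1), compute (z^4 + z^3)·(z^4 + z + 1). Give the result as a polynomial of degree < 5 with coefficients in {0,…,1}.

z^4 + z^3 + z^2 + 1

Multiply in ℤ_2[z]: (z^4 + z^3)·(z^4 + z + 1) = z^8 + z^7 + z^5 + z^3.
Reduce using z^5 ≡ z^3 + z^2 + z + 1 (mod z^5 + z^3 + z^2 + z + 1).
Reduced: z^4 + z^3 + z^2 + 1.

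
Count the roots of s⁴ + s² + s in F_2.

1

Write h(s) = s⁴ + s² + s.
Evaluate at each of the 2 elements of F_2:
h(0) = 0 → root; h(1) = 1.
Roots: {0}.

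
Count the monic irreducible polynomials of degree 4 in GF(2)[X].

The number of monic irreducibles of degree 4 over GF(2) is (1/4)·Σ_{d∣4} μ(4/d) 2^d.
Divisors of 4: 1, 2, 4; μ(4/d) for each: 0, -1, 1.
Σ = − 2^2 + 2^4 = 12.
N = 12/4 = 3.

3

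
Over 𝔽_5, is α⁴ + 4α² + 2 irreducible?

Yes

Write g(α) = α⁴ + 4α² + 2.
Check for roots in 𝔽_5: g(0) = 2; g(1) = 2; g(2) = 4; g(3) = 4; g(4) = 2.
No roots, so no linear factors.
Degree-2 irreducible divisors: test the 10 monic irreducibles of degree 2 over GF(5).
None of them divide g (all give nonzero remainder).
No irreducible factor of degree ≤ 2 exists, so g is irreducible over GF(5).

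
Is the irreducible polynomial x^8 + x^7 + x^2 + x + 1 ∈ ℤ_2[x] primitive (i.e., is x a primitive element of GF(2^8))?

Yes

Write f(x) = x^8 + x^7 + x^2 + x + 1.
|GF(2^8)^×| = 2^8 − 1 = 255. Prime factorization: 255 = 3·5·17.
f is primitive ⇔ x has order 255 in GF(2)[x]/(f), i.e. x^(255/q) ≠ 1 for each prime q | 255.
x^(85) mod f = x^7 + x^5 + x^3 + x.
x^(51) mod f = x^6 + x^5 + x^3 + x^2.
x^(15) mod f = x^7 + x^6 + x^5 + x^4 + x^2.
None equal 1, so x has full order 255; f is primitive.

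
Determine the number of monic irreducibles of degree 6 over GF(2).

Gauss's count: N_{2}(6) = (1/6) Σ_{d|6} μ(6/d)·2^d.
Divisors of 6: 1, 2, 3, 6; μ(6/d) for each: 1, -1, -1, 1.
Σ = 2^1 − 2^2 − 2^3 + 2^6 = 54.
N = 54/6 = 9.

9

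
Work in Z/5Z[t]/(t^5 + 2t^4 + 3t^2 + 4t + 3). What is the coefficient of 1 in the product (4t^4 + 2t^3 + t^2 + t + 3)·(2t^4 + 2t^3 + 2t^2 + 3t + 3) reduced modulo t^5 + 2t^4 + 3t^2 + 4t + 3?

Multiply in Z/5Z[t]: (4t^4 + 2t^3 + t^2 + t + 3)·(2t^4 + 2t^3 + 2t^2 + 3t + 3) = 3t^8 + 2t^7 + 4t^6 + 3t^4 + 2t^3 + 2t^2 + 2t + 4.
Reduce using t^5 ≡ 3t^4 + 2t^2 + t + 2 (mod t^5 + 2t^4 + 3t^2 + 4t + 3).
Reduced: 4t^4 + 3t^3 + 3t + 3.

3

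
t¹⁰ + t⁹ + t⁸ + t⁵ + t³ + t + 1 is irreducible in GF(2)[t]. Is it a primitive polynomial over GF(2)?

Write f(t) = t¹⁰ + t⁹ + t⁸ + t⁵ + t³ + t + 1.
|GF(2^10)^×| = 2^10 − 1 = 1023. Prime factorization: 1023 = 3·11·31.
f is primitive ⇔ t has order 1023 in GF(2)[t]/(f), i.e. t^(1023/q) ≠ 1 for each prime q | 1023.
t^(341) mod f = t⁹ + t⁷ + t⁶ + t³ + t².
t^(93) mod f = 1
t^(33) mod f = t⁹ + t⁶ + t³ + 1.
Since t^(93) = 1, the order of t divides 93 < 1023; not primitive.

No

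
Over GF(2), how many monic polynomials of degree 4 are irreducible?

3

x^(2^4) − x is the product of all monic irreducibles of degree dividing 4; Möbius inversion gives N = (1/4) Σ μ(4/d)·2^d.
Divisors of 4: 1, 2, 4; μ(4/d) for each: 0, -1, 1.
Σ = − 2^2 + 2^4 = 12.
N = 12/4 = 3.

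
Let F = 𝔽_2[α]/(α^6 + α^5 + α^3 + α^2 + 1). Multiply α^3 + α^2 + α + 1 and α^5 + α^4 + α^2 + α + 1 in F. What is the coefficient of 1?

0

Multiply in 𝔽_2[α]: (α^3 + α^2 + α + 1)·(α^5 + α^4 + α^2 + α + 1) = α^8 + α^5 + α^4 + α^3 + α^2 + 1.
Reduce using α^6 ≡ α^5 + α^3 + α^2 + 1 (mod α^6 + α^5 + α^3 + α^2 + 1).
Reduced: α^5 + α^4 + α^3 + α^2 + α.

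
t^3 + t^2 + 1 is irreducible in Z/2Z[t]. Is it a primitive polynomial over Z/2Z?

Yes

Write f(t) = t^3 + t^2 + 1.
|GF(2^3)^×| = 2^3 − 1 = 7. Prime factorization: 7 = 7.
f is primitive ⇔ t has order 7 in GF(2)[t]/(f), i.e. t^(7/q) ≠ 1 for each prime q | 7.
t^(1) mod f = t.
None equal 1, so t has full order 7; f is primitive.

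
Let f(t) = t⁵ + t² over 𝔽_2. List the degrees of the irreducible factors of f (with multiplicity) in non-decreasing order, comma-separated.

1, 1, 1, 2

Roots in 𝔽_2: f(0) = 0 → root; f(1) = 0 → root.
Linear factors from roots: (t), (t + 1).
Complete factorization: f(t) = (t + 1)·(t)^2·(t² + t + 1).
Factor degrees with multiplicity: 1 + 1 + 1 + 2 = 5.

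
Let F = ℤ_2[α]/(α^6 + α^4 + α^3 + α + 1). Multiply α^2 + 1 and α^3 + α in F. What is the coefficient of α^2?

Multiply in ℤ_2[α]: (α^2 + 1)·(α^3 + α) = α^5 + α.
Reduced: α^5 + α.

0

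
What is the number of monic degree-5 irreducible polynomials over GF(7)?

The number of monic irreducibles of degree 5 over GF(7) is (1/5)·Σ_{d∣5} μ(5/d) 7^d.
Divisors of 5: 1, 5; μ(5/d) for each: -1, 1.
Σ = − 7^1 + 7^5 = 16800.
N = 16800/5 = 3360.

3360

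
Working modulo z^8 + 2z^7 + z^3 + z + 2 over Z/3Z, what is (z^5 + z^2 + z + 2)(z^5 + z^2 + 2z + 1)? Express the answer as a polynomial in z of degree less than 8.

Multiply in Z/3Z[z]: (z^5 + z^2 + z + 2)·(z^5 + z^2 + 2z + 1) = z^10 + 2z^7 + z^4 + 2z^2 + 2z + 2.
Reduce using z^8 ≡ z^7 + 2z^3 + 2z + 1 (mod z^8 + 2z^7 + z^3 + z + 2).
Reduced: 2z^5 + z^3 + 2z^2 + 2z.

2z^5 + z^3 + 2z^2 + 2z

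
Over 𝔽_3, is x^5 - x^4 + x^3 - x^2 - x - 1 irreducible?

Yes

Write P(x) = x^5 - x^4 + x^3 - x^2 - x - 1.
Check for roots in 𝔽_3: P(0) = 2; P(1) = 1; P(2) = 2.
No roots, so no linear factors.
Monic irreducibles of degree 2 over GF(3): x^2 + 1, x^2 + x - 1, x^2 - x - 1.
None of them divide P (all give nonzero remainder).
No irreducible factor of degree ≤ 2 exists, so P is irreducible over GF(3).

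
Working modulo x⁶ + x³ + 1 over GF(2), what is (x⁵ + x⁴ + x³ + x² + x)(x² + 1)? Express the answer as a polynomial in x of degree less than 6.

x^4 + x^3 + x^2 + 1

Multiply in GF(2)[x]: (x⁵ + x⁴ + x³ + x² + x)·(x² + 1) = x⁷ + x⁶ + x² + x.
Reduce using x⁶ ≡ x³ + 1 (mod x⁶ + x³ + 1).
Reduced: x⁴ + x³ + x² + 1.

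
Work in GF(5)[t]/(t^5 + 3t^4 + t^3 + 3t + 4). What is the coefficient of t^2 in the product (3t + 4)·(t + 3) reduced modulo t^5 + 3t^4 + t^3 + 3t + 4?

Multiply in GF(5)[t]: (3t + 4)·(t + 3) = 3t^2 + 3t + 2.
Reduced: 3t^2 + 3t + 2.

3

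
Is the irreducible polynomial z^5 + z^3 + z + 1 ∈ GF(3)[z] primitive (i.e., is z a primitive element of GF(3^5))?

Yes

Write f(z) = z^5 + z^3 + z + 1.
|GF(3^5)^×| = 3^5 − 1 = 242. Prime factorization: 242 = 2·11^2.
f is primitive ⇔ z has order 242 in GF(3)[z]/(f), i.e. z^(242/q) ≠ 1 for each prime q | 242.
z^(121) mod f = 2.
z^(22) mod f = z^4 + z^2 + 2.
None equal 1, so z has full order 242; f is primitive.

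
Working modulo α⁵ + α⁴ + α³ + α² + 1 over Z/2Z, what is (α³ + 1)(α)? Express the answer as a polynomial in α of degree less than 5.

α^4 + α

Multiply in Z/2Z[α]: (α³ + 1)·(α) = α⁴ + α.
Reduced: α⁴ + α.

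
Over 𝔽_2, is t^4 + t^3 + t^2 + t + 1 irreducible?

Write h(t) = t^4 + t^3 + t^2 + t + 1.
Check for roots in 𝔽_2: h(0) = 1; h(1) = 1.
No roots, so no linear factors.
Monic irreducibles of degree 2 over GF(2): t^2 + t + 1.
None of them divide h (all give nonzero remainder).
No irreducible factor of degree ≤ 2 exists, so h is irreducible over GF(2).

Yes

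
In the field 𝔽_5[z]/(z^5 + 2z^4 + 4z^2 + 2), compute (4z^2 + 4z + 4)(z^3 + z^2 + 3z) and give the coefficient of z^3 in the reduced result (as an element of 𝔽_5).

0

Multiply in 𝔽_5[z]: (4z^2 + 4z + 4)·(z^3 + z^2 + 3z) = 4z^5 + 3z^4 + z^2 + 2z.
Reduce using z^5 ≡ 3z^4 + z^2 + 3 (mod z^5 + 2z^4 + 4z^2 + 2).
Reduced: 2z + 2.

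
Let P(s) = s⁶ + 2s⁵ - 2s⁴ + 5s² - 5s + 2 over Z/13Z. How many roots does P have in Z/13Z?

Evaluate at each of the 13 elements of Z/13Z:
P(0) = 2; P(1) = 3; P(2) = 4; P(3) = 6; P(4) = 0 → root; P(5) = 5; P(6) = 7; P(7) = 7; P(8) = 9; P(9) = 0 → root; P(10) = 0 → root; P(11) = 0 → root; P(12) = 9.
Roots: {4, 9, 10, 11}.

4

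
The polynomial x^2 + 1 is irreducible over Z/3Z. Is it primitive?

Write f(x) = x^2 + 1.
|GF(3^2)^×| = 3^2 − 1 = 8. Prime factorization: 8 = 2^3.
f is primitive ⇔ x has order 8 in GF(3)[x]/(f), i.e. x^(8/q) ≠ 1 for each prime q | 8.
x^(4) mod f = 1
Since x^(4) = 1, the order of x divides 4 < 8; not primitive.

No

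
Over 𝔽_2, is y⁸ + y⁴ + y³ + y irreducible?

No

Write g(y) = y⁸ + y⁴ + y³ + y.
Check for roots in 𝔽_2: g(0) = 0 → root; g(1) = 0 → root.
g(0) = 0, so (y) divides g(y); g is reducible.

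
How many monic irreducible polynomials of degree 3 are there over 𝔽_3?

x^(3^3) − x is the product of all monic irreducibles of degree dividing 3; Möbius inversion gives N = (1/3) Σ μ(3/d)·3^d.
Divisors of 3: 1, 3; μ(3/d) for each: -1, 1.
Σ = − 3^1 + 3^3 = 24.
N = 24/3 = 8.

8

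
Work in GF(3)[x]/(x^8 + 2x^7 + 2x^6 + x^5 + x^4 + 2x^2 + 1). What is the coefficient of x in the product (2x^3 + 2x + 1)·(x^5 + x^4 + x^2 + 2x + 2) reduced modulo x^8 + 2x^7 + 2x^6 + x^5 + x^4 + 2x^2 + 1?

0

Multiply in GF(3)[x]: (2x^3 + 2x + 1)·(x^5 + x^4 + x^2 + 2x + 2) = 2x^8 + 2x^7 + 2x^6 + 2x^5 + 2x^4 + 2x^2 + 2.
Reduce using x^8 ≡ x^7 + x^6 + 2x^5 + 2x^4 + x^2 + 2 (mod x^8 + 2x^7 + 2x^6 + x^5 + x^4 + 2x^2 + 1).
Reduced: x^7 + x^6 + x^2.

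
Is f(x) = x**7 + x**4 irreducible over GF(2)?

No

Check for roots in GF(2): f(0) = 0 → root; f(1) = 0 → root.
f(0) = 0, so (x) divides f(x); f is reducible.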